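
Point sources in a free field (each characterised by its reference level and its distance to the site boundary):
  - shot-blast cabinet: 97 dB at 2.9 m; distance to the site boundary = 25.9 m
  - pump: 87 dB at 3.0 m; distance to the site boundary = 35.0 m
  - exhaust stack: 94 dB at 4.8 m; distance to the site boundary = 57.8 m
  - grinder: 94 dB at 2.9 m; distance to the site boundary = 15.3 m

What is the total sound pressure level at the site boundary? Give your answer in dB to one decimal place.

82.4 dB

Apply inverse-square spreading to bring every level to the receiver, then sum 10^(L/10).
shot-blast cabinet: 97 − 20·log₁₀(25.9/2.9) = 97 − 19.02 = 77.98 dB.
pump: 87 − 20·log₁₀(35.0/3.0) = 87 − 21.34 = 65.66 dB.
exhaust stack: 94 − 20·log₁₀(57.8/4.8) = 94 − 21.61 = 72.39 dB.
grinder: 94 − 20·log₁₀(15.3/2.9) = 94 − 14.45 = 79.55 dB.
Σ 10^(L/10) = 1.741e+08 → L_total = 10·log₁₀(1.741e+08) = 82.41 dB.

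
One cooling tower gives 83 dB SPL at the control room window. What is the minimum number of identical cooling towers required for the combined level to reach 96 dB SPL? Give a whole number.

The shortfall is 96 − 83 = 13.0 dB, and N units add 10·log₁₀ N, so need 10·log₁₀ N ≥ 13.0.
N ≥ 10^(13.0/10) = 19.953, so N = 20.

20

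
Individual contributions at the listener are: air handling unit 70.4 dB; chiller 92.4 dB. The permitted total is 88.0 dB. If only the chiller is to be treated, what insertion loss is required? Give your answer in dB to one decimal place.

Everything except the chiller sums to 10^(70.4/10) = 1.096e+07 in linear terms, 70.40 dB.
To meet 88.0 dB overall, the treated chiller may contribute at most 10^(88.0/10) − 1.096e+07 = 6.200e+08, i.e. 87.92 dB.
So the chiller must be reduced from 92.4 to 87.92 dB: IL = 4.48 dB.

4.5 dB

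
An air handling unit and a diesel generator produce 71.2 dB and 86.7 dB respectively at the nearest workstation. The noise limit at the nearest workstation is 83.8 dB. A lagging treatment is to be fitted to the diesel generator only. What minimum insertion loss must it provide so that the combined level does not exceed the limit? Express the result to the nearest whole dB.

3 dB

Fixed contribution from the other source: Σ 10^(L/10) = 10^(71.2/10) = 1.318e+07 (71.20 dB).
The limit corresponds to 10^(83.8/10) = 2.399e+08; subtracting the fixed part leaves 2.267e+08 for the diesel generator, i.e. 83.55 dB.
Required insertion loss = 86.7 − 83.55 = 3.15 dB.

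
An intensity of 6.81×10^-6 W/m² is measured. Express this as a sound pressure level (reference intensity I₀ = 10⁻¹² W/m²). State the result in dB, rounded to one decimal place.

68.3 dB

Dividing by I₀ shifts the exponent by 12: I/I₀ = 6.81×10^6.
L = 10·(0.8331 + 6) = 68.33 dB.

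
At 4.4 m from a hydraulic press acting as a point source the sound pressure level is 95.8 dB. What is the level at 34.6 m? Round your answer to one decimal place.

Spherical spreading from a point source gives a 20·log₁₀(r₂/r₁) drop.
L₂ = 95.8 − 20·log₁₀(34.6/4.4) = 95.8 − 17.912 = 77.89 dB.

77.9 dB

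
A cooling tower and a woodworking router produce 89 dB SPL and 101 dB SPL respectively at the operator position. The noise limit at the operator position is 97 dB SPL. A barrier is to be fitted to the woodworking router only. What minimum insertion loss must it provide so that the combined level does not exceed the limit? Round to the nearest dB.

5 dB

The untreated sources together contribute 10^(89/10) = 7.943e+08, i.e. 89.00 dB SPL.
To meet 97 dB SPL overall, the treated woodworking router may contribute at most 10^(97/10) − 7.943e+08 = 4.218e+09, i.e. 96.25 dB SPL.
Required insertion loss = 101 − 96.25 = 4.75 dB.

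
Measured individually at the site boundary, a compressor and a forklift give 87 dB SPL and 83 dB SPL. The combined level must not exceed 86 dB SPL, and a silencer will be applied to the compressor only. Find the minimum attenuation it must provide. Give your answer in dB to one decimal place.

4.0 dB

Everything except the compressor sums to 10^(83/10) = 1.995e+08 in linear terms, 83.00 dB SPL.
The limit corresponds to 10^(86/10) = 3.981e+08; subtracting the fixed part leaves 1.986e+08 for the compressor, i.e. 82.98 dB SPL.
So the compressor must be reduced from 87 to 82.98 dB SPL: IL = 4.02 dB.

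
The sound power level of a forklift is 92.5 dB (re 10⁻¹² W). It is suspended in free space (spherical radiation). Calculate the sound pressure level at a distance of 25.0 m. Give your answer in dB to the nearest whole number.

The power spreads over a sphere of area 4π·r², so L_p = L_w − 10·log₁₀(4π·r²).
4π·r² = 7854 m², 10·log₁₀ of that is 38.951 dB.
L_p = 92.5 − 38.951 = 53.55 dB.

54 dB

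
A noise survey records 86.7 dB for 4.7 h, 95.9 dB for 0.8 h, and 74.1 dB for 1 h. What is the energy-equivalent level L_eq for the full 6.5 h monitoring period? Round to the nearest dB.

Weight each interval's intensity by its duration and average over T = 6.5 h:
Σ tᵢ·10^(Lᵢ/10) = 4.7·10^(86.7/10) + 0.8·10^(95.9/10) + 1·10^(74.1/10) = 5.336e+09.
L_eq = 10·log₁₀(5.336e+09/6.5) = 89.14 dB.

89 dB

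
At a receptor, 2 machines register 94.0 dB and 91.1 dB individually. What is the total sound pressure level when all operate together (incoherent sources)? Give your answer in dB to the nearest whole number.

Incoherent sources combine by intensity addition: L_total = 10·log₁₀(Σ 10^(L_i/10)).
Σ 10^(L/10) = 10^(94.0/10) + 10^(91.1/10) = 3.800e+09.
L_total = 10·log₁₀(3.800e+09) = 95.80 dB.

96 dB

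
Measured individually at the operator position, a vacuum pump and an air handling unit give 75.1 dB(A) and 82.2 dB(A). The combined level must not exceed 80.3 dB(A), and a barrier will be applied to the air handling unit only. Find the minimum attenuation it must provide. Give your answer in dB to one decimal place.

3.5 dB

Fixed contribution from the other source: Σ 10^(L/10) = 10^(75.1/10) = 3.236e+07 (75.10 dB(A)).
The limit corresponds to 10^(80.3/10) = 1.072e+08; subtracting the fixed part leaves 7.479e+07 for the air handling unit, i.e. 78.74 dB(A).
So the air handling unit must be reduced from 82.2 to 78.74 dB(A): IL = 3.46 dB.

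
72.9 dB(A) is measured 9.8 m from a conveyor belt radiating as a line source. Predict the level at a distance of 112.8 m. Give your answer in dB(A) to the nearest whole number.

62 dB(A)

Cylindrical spreading from a line source gives a 10·log₁₀(r₂/r₁) drop.
L₂ = 72.9 − 10·log₁₀(112.8/9.8) = 72.9 − 10.611 = 62.29 dB(A).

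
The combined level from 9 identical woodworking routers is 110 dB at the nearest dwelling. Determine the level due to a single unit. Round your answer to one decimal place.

100.5 dB

For N identical incoherent sources L_total = L₁ + 10·log₁₀ N, so L₁ = 110 − 10·log₁₀(9) = 110 − 9.542.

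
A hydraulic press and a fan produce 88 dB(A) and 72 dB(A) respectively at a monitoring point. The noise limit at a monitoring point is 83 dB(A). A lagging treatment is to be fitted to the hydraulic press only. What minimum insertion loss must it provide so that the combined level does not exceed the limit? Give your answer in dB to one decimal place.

Fixed contribution from the other source: Σ 10^(L/10) = 10^(72/10) = 1.585e+07 (72.00 dB(A)).
To meet 83 dB(A) overall, the treated hydraulic press may contribute at most 10^(83/10) − 1.585e+07 = 1.837e+08, i.e. 82.64 dB(A).
So the hydraulic press must be reduced from 88 to 82.64 dB(A): IL = 5.36 dB.

5.4 dB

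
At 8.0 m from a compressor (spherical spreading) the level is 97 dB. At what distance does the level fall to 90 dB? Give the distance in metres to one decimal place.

For a point source L₁ − L₂ = 20·log₁₀(r₂/r₁), so r₂ = r₁·10^((L₁−L₂)/20).
r₂ = 8.0·10^((97−90)/20) = 8.0·10^(7.0/20) = 17.91 m.

17.9 m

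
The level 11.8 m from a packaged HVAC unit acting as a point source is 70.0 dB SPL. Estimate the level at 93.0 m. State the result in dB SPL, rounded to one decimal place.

For a point source, L₂ = L₁ − 20·log₁₀(r₂/r₁).
L₂ = 70.0 − 20·log₁₀(93.0/11.8) = 70.0 − 17.932 = 52.07 dB SPL.

52.1 dB SPL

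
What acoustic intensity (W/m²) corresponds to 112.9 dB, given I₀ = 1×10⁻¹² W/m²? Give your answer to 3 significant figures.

L = 10·log₁₀(I/I₀) ⇒ I = I₀·10^(L/10) = 10⁻¹² × 10^11.29.

0.195 W/m²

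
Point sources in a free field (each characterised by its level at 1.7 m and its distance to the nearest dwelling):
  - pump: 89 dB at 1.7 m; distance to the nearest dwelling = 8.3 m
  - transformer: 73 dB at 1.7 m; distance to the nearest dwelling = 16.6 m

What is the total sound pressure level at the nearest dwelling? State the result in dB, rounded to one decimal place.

First find each source's level at the receiver (point-source: −20·log₁₀(r/r_ref)), then combine on an intensity basis.
pump: 89 − 20·log₁₀(8.3/1.7) = 89 − 13.77 = 75.23 dB.
transformer: 73 − 20·log₁₀(16.6/1.7) = 73 − 19.79 = 53.21 dB.
Σ 10^(L/10) = 3.353e+07 → L_total = 10·log₁₀(3.353e+07) = 75.25 dB.

75.3 dB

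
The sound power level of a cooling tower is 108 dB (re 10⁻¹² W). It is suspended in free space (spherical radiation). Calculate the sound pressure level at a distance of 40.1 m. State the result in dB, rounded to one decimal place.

64.9 dB

The power spreads over a sphere of area 4π·r², so L_p = L_w − 10·log₁₀(4π·r²).
4π·r² = 2.021e+04 m², 10·log₁₀ of that is 43.055 dB.
L_p = 108 − 43.055 = 64.95 dB.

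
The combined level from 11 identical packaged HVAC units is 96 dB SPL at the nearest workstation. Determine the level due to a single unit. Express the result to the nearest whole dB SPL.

86 dB SPL

For N identical incoherent sources L_total = L₁ + 10·log₁₀ N, so L₁ = 96 − 10·log₁₀(11) = 96 − 10.414.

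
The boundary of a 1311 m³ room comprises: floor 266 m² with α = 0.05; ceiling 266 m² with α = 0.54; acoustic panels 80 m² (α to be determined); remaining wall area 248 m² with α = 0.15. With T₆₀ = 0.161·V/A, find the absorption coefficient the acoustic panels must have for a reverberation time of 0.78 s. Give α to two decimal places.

Required total absorption A = 0.161·1311/0.78 = 270.60 m².
Absorption from the other surfaces = 266·0.05 + 266·0.54 + 248·0.15 = 194.14 m², so the acoustic panels must supply 76.46 m² over 80 m².
α = 76.46/80 = 0.956.

0.96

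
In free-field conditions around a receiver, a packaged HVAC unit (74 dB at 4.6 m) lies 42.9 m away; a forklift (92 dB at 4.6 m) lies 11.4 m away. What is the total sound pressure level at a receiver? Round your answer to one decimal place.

First find each source's level at the receiver (point-source: −20·log₁₀(r/r_ref)), then combine on an intensity basis.
packaged HVAC unit: 74 − 20·log₁₀(42.9/4.6) = 74 − 19.39 = 54.61 dB.
forklift: 92 − 20·log₁₀(11.4/4.6) = 92 − 7.88 = 84.12 dB.
Σ 10^(L/10) = 2.583e+08 → L_total = 10·log₁₀(2.583e+08) = 84.12 dB.

84.1 dB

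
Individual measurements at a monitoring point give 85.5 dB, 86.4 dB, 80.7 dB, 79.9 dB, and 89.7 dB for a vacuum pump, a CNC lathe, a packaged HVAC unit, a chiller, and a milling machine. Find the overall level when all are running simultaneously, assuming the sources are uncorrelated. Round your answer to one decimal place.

92.9 dB

For uncorrelated sources the intensities add, so convert each level to linear form, sum, and take 10·log₁₀ of the total.
Σ 10^(L/10) = 10^(85.5/10) + 10^(86.4/10) + 10^(80.7/10) + 10^(79.9/10) + 10^(89.7/10) = 1.940e+09.
L_total = 10·log₁₀(1.940e+09) = 92.88 dB.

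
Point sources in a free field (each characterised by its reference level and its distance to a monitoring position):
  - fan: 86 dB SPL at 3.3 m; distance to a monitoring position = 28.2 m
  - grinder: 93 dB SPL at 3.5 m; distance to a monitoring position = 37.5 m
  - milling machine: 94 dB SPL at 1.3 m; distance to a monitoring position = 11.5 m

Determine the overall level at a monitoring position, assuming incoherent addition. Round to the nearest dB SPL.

Propagate each source to the receiver with L = L_ref − 20·log₁₀(r/r_ref), then add intensities.
fan: 86 − 20·log₁₀(28.2/3.3) = 86 − 18.63 = 67.37 dB SPL.
grinder: 93 − 20·log₁₀(37.5/3.5) = 93 − 20.60 = 72.40 dB SPL.
milling machine: 94 − 20·log₁₀(11.5/1.3) = 94 − 18.94 = 75.06 dB SPL.
Σ 10^(L/10) = 5.493e+07 → L_total = 10·log₁₀(5.493e+07) = 77.40 dB SPL.

77 dB SPL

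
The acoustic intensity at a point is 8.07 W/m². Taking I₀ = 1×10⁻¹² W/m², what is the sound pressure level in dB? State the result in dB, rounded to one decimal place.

Dividing by I₀ shifts the exponent by 12: I/I₀ = 8.07×10^12.
L = 10·(0.9069 + 12) = 129.07 dB.

129.1 dB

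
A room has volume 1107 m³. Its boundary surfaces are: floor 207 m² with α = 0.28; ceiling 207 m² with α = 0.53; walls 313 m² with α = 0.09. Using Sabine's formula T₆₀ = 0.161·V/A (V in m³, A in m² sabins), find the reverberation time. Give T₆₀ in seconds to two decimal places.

A = Σ Sᵢαᵢ = 207·0.28 + 207·0.53 + 313·0.09 = 195.84 m².
T₆₀ = 0.161 × 1107 / 195.84 = 0.910 s.

0.91 s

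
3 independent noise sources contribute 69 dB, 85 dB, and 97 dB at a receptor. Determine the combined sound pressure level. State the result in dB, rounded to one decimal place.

For uncorrelated sources the intensities add, so convert each level to linear form, sum, and take 10·log₁₀ of the total.
Σ 10^(L/10) = 10^(69/10) + 10^(85/10) + 10^(97/10) = 5.336e+09.
L_total = 10·log₁₀(5.336e+09) = 97.27 dB.

97.3 dB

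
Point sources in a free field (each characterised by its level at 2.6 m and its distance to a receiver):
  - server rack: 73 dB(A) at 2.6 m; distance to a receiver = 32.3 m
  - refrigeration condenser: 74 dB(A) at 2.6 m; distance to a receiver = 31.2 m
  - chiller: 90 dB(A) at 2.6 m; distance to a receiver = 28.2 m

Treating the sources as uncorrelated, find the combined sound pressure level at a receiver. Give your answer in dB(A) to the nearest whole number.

69 dB(A)

First find each source's level at the receiver (point-source: −20·log₁₀(r/r_ref)), then combine on an intensity basis.
server rack: 73 − 20·log₁₀(32.3/2.6) = 73 − 21.88 = 51.12 dB(A).
refrigeration condenser: 74 − 20·log₁₀(31.2/2.6) = 74 − 21.58 = 52.42 dB(A).
chiller: 90 − 20·log₁₀(28.2/2.6) = 90 − 20.71 = 69.29 dB(A).
Σ 10^(L/10) = 8.804e+06 → L_total = 10·log₁₀(8.804e+06) = 69.45 dB(A).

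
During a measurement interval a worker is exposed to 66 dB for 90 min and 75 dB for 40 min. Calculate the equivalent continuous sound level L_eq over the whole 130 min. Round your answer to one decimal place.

L_eq = 10·log₁₀[(1/T)·Σ tᵢ·10^(Lᵢ/10)] with T = 130 min.
Σ tᵢ·10^(Lᵢ/10) = 90·10^(66/10) + 40·10^(75/10) = 1.623e+09.
L_eq = 10·log₁₀(1.623e+09/130) = 70.96 dB.

71.0 dB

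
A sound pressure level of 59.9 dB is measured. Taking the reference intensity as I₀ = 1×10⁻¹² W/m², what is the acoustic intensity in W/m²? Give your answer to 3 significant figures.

9.77e-07 W/m²

I = I₀·10^(L/10) = 10⁻¹² × 10^(59.9/10) = 10^(-6.010).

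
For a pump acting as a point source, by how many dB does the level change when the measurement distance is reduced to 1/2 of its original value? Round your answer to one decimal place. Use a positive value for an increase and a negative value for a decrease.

A point source loses 6 dB per doubling of distance; generally ΔL = −20·log₁₀(r₂/r₁).
ΔL = −20·log₁₀(0.5) = +6.02 dB.

+6.0 dB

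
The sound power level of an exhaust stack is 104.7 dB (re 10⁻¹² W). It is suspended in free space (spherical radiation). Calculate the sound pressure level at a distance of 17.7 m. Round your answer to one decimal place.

The power spreads over a sphere of area 4π·r², so L_p = L_w − 10·log₁₀(4π·r²).
4π·r² = 3937 m², 10·log₁₀ of that is 35.952 dB.
L_p = 104.7 − 35.952 = 68.75 dB.

68.7 dB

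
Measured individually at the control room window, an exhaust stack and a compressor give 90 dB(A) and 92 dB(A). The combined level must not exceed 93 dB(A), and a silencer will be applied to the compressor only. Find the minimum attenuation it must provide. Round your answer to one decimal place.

Fixed contribution from the other source: Σ 10^(L/10) = 10^(90/10) = 1.000e+09 (90.00 dB(A)).
To meet 93 dB(A) overall, the treated compressor may contribute at most 10^(93/10) − 1.000e+09 = 9.953e+08, i.e. 89.98 dB(A).
So the compressor must be reduced from 92 to 89.98 dB(A): IL = 2.02 dB.

2.0 dB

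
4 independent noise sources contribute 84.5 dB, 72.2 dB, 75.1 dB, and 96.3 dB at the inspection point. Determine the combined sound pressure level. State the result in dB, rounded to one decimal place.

Incoherent sources combine by intensity addition: L_total = 10·log₁₀(Σ 10^(L_i/10)).
Σ 10^(L/10) = 10^(84.5/10) + 10^(72.2/10) + 10^(75.1/10) + 10^(96.3/10) = 4.597e+09.
L_total = 10·log₁₀(4.597e+09) = 96.62 dB.

96.6 dB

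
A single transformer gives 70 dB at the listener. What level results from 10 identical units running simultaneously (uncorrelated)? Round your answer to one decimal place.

N identical incoherent sources raise the level by 10·log₁₀ N.
L_total = 70 + 10·log₁₀(10) = 70 + 10.000 = 80.00 dB.

80.0 dB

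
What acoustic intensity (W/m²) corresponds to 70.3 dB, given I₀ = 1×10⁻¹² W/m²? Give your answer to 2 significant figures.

1.1e-05 W/m²

I/I₀ = 10^(70.3/10) = 1.072e+07, so I = 1.072e+07 × 10⁻¹² W/m².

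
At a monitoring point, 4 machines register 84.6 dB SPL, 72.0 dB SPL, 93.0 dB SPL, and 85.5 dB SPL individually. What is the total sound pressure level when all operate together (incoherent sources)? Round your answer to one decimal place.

94.2 dB SPL

For uncorrelated sources the intensities add, so convert each level to linear form, sum, and take 10·log₁₀ of the total.
Σ 10^(L/10) = 10^(84.6/10) + 10^(72.0/10) + 10^(93.0/10) + 10^(85.5/10) = 2.654e+09.
L_total = 10·log₁₀(2.654e+09) = 94.24 dB SPL.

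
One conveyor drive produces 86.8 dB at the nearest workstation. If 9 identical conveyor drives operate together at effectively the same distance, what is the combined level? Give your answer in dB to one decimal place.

96.3 dB

With 9 equal, uncorrelated contributions the intensity is 9× that of one unit, giving a rise of 10·log₁₀ 9.
L_total = 86.8 + 10·log₁₀(9) = 86.8 + 9.542 = 96.34 dB.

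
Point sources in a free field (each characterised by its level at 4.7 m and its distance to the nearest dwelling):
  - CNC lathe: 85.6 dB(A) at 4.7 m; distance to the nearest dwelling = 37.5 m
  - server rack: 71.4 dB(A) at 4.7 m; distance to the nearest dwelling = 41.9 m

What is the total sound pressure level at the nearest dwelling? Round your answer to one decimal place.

Apply inverse-square spreading to bring every level to the receiver, then sum 10^(L/10).
CNC lathe: 85.6 − 20·log₁₀(37.5/4.7) = 85.6 − 18.04 = 67.56 dB(A).
server rack: 71.4 − 20·log₁₀(41.9/4.7) = 71.4 − 19.00 = 52.40 dB(A).
Σ 10^(L/10) = 5.877e+06 → L_total = 10·log₁₀(5.877e+06) = 67.69 dB(A).

67.7 dB(A)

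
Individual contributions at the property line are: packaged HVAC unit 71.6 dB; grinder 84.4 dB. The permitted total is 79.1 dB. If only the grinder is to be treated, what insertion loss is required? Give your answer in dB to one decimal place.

6.2 dB

Fixed contribution from the other source: Σ 10^(L/10) = 10^(71.6/10) = 1.445e+07 (71.60 dB).
The limit corresponds to 10^(79.1/10) = 8.128e+07; subtracting the fixed part leaves 6.683e+07 for the grinder, i.e. 78.25 dB.
Required insertion loss = 84.4 − 78.25 = 6.15 dB.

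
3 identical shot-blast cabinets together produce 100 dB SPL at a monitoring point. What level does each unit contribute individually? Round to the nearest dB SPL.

95 dB SPL

3 equal contributions raise the level by 10·log₁₀ 3 = 4.771 dB, so each unit alone gives 100 − 4.771.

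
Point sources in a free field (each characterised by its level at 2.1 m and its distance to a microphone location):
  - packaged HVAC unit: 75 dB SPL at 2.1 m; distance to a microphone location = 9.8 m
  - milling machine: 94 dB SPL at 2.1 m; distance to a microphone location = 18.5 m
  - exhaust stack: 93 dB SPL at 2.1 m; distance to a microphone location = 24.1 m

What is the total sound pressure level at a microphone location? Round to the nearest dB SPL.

Propagate each source to the receiver with L = L_ref − 20·log₁₀(r/r_ref), then add intensities.
packaged HVAC unit: 75 − 20·log₁₀(9.8/2.1) = 75 − 13.38 = 61.62 dB SPL.
milling machine: 94 − 20·log₁₀(18.5/2.1) = 94 − 18.90 = 75.10 dB SPL.
exhaust stack: 93 − 20·log₁₀(24.1/2.1) = 93 − 21.20 = 71.80 dB SPL.
Σ 10^(L/10) = 4.897e+07 → L_total = 10·log₁₀(4.897e+07) = 76.90 dB SPL.

77 dB SPL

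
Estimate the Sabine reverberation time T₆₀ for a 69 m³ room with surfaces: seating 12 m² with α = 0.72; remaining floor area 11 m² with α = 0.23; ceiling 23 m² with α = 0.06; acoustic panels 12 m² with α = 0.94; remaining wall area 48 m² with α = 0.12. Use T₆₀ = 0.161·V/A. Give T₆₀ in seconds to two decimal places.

Summing Sᵢαᵢ: 12·0.72 + 11·0.23 + 23·0.06 + 12·0.94 + 48·0.12 = 29.59 m².
T₆₀ = 0.161·V/A = 0.161·69/29.59 = 0.375 s.

0.38 s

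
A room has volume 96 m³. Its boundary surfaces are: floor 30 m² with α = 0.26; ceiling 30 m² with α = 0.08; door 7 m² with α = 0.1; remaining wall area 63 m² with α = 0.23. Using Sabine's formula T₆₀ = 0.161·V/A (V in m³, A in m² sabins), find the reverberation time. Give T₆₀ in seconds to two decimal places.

0.61 s

Total absorption A = 30·0.26 + 30·0.08 + 7·0.1 + 63·0.23 = 25.39 m² sabins.
T₆₀ = 0.161·V/A = 0.161·96/25.39 = 0.609 s.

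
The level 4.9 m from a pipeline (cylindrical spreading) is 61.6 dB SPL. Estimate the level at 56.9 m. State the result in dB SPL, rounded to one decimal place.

For a line source, L₂ = L₁ − 10·log₁₀(r₂/r₁).
L₂ = 61.6 − 10·log₁₀(56.9/4.9) = 61.6 − 10.649 = 50.95 dB SPL.

51.0 dB SPL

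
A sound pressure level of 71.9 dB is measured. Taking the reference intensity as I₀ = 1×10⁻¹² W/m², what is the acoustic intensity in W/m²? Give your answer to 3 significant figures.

1.55e-05 W/m²

I = I₀·10^(L/10) = 10⁻¹² × 10^(71.9/10) = 10^(-4.810).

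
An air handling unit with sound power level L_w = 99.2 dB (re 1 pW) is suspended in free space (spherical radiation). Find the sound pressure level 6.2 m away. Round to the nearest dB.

72 dB

Free-field spherical radiation: L_p = L_w − 10·log₁₀(4π·r²), r = 6.2 m.
4π·r² = 483.1 m², 10·log₁₀ of that is 26.840 dB.
L_p = 99.2 − 26.840 = 72.36 dB.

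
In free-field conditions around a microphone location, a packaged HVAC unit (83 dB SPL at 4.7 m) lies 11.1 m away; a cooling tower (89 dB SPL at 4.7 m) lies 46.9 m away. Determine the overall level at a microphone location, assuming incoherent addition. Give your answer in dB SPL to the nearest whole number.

76 dB SPL

Propagate each source to the receiver with L = L_ref − 20·log₁₀(r/r_ref), then add intensities.
packaged HVAC unit: 83 − 20·log₁₀(11.1/4.7) = 83 − 7.46 = 75.54 dB SPL.
cooling tower: 89 − 20·log₁₀(46.9/4.7) = 89 − 19.98 = 69.02 dB SPL.
Σ 10^(L/10) = 4.375e+07 → L_total = 10·log₁₀(4.375e+07) = 76.41 dB SPL.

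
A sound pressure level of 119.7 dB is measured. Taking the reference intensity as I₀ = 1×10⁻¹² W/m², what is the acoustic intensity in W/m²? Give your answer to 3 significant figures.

0.933 W/m²

I/I₀ = 10^(119.7/10) = 9.333e+11, so I = 9.333e+11 × 10⁻¹² W/m².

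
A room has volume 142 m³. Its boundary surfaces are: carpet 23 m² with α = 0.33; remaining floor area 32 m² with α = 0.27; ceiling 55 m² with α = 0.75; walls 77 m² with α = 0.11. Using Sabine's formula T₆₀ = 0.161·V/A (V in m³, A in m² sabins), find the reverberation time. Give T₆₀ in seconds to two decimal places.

0.35 s

Summing Sᵢαᵢ: 23·0.33 + 32·0.27 + 55·0.75 + 77·0.11 = 65.95 m².
T₆₀ = 0.161·V/A = 0.161·142/65.95 = 0.347 s.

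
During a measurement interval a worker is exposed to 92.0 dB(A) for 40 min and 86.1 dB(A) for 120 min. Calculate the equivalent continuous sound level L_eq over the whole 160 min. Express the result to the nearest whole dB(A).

88 dB(A)

The energy average is taken in the linear domain: L_eq = 10·log₁₀[(Σ tᵢ·10^(Lᵢ/10))/T], T = 160 min.
Σ tᵢ·10^(Lᵢ/10) = 40·10^(92.0/10) + 120·10^(86.1/10) = 1.123e+11.
L_eq = 10·log₁₀(1.123e+11/160) = 88.46 dB(A).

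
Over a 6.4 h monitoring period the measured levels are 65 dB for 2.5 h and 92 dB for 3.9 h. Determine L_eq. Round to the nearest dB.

L_eq = 10·log₁₀[(1/T)·Σ tᵢ·10^(Lᵢ/10)] with T = 6.4 h.
Σ tᵢ·10^(Lᵢ/10) = 2.5·10^(65/10) + 3.9·10^(92/10) = 6.189e+09.
L_eq = 10·log₁₀(6.189e+09/6.4) = 89.85 dB.

90 dB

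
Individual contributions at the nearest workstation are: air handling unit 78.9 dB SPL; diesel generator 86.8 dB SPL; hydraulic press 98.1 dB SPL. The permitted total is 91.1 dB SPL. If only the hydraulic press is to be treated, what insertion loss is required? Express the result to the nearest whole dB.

9 dB

Everything except the hydraulic press sums to 10^(78.9/10) + 10^(86.8/10) = 5.563e+08 in linear terms, 87.45 dB SPL.
The limit corresponds to 10^(91.1/10) = 1.288e+09; subtracting the fixed part leaves 7.320e+08 for the hydraulic press, i.e. 88.65 dB SPL.
So the hydraulic press must be reduced from 98.1 to 88.65 dB SPL: IL = 9.45 dB.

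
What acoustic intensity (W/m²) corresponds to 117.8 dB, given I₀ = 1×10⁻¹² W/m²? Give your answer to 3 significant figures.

0.603 W/m²

I/I₀ = 10^(117.8/10) = 6.026e+11, so I = 6.026e+11 × 10⁻¹² W/m².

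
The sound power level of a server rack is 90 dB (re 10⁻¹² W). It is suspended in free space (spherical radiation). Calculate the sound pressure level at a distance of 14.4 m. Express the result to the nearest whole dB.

56 dB

Free-field spherical radiation: L_p = L_w − 10·log₁₀(4π·r²), r = 14.4 m.
4π·r² = 2606 m², 10·log₁₀ of that is 34.159 dB.
L_p = 90 − 34.159 = 55.84 dB.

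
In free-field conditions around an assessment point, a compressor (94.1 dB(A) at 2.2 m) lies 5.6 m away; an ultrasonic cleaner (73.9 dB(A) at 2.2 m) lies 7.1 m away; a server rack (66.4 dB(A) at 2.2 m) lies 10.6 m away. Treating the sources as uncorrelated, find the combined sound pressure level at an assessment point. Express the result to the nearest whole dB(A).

Propagate each source to the receiver with L = L_ref − 20·log₁₀(r/r_ref), then add intensities.
compressor: 94.1 − 20·log₁₀(5.6/2.2) = 94.1 − 8.12 = 85.98 dB(A).
ultrasonic cleaner: 73.9 − 20·log₁₀(7.1/2.2) = 73.9 − 10.18 = 63.72 dB(A).
server rack: 66.4 − 20·log₁₀(10.6/2.2) = 66.4 − 13.66 = 52.74 dB(A).
Σ 10^(L/10) = 3.993e+08 → L_total = 10·log₁₀(3.993e+08) = 86.01 dB(A).

86 dB(A)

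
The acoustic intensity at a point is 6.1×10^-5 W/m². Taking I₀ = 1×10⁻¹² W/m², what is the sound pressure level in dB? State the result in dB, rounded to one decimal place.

77.9 dB

Dividing by I₀ shifts the exponent by 12: I/I₀ = 6.1×10^7.
L = 10·(0.7853 + 7) = 77.85 dB.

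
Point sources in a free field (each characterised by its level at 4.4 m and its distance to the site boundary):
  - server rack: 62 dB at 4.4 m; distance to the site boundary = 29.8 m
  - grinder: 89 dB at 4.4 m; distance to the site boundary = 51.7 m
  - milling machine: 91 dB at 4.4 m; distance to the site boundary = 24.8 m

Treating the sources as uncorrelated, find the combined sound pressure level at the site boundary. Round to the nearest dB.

77 dB

Propagate each source to the receiver with L = L_ref − 20·log₁₀(r/r_ref), then add intensities.
server rack: 62 − 20·log₁₀(29.8/4.4) = 62 − 16.62 = 45.38 dB.
grinder: 89 − 20·log₁₀(51.7/4.4) = 89 − 21.40 = 67.60 dB.
milling machine: 91 − 20·log₁₀(24.8/4.4) = 91 − 15.02 = 75.98 dB.
Σ 10^(L/10) = 4.542e+07 → L_total = 10·log₁₀(4.542e+07) = 76.57 dB.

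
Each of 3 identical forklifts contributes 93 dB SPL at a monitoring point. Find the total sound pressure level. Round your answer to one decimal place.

L_total = L₁ + 10·log₁₀ N for N identical incoherent sources.
L_total = 93 + 10·log₁₀(3) = 93 + 4.771 = 97.77 dB SPL.

97.8 dB SPL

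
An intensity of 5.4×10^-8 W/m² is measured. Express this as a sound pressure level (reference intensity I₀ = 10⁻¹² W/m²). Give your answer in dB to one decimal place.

I/I₀ = 5.4×10^-8/10⁻¹² = 5.4×10^4, and L = 10·log₁₀(I/I₀).
L = 10·(0.7324 + 4) = 47.32 dB.

47.3 dB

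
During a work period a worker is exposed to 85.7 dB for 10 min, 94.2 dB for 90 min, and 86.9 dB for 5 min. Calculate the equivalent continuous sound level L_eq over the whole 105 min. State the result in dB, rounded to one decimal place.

Weight each interval's intensity by its duration and average over T = 105 min:
Σ tᵢ·10^(Lᵢ/10) = 10·10^(85.7/10) + 90·10^(94.2/10) + 5·10^(86.9/10) = 2.429e+11.
L_eq = 10·log₁₀(2.429e+11/105) = 93.64 dB.

93.6 dB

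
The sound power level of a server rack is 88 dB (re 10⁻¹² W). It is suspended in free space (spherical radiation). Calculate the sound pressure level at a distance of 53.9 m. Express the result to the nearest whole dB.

L_p = L_w − 10·log₁₀(4π·r²) with r = 53.9 m.
4π·r² = 3.651e+04 m², 10·log₁₀ of that is 45.624 dB.
L_p = 88 − 45.624 = 42.38 dB.

42 dB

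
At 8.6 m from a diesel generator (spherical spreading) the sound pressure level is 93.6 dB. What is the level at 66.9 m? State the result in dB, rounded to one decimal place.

75.8 dB

For a point source, L₂ = L₁ − 20·log₁₀(r₂/r₁).
L₂ = 93.6 − 20·log₁₀(66.9/8.6) = 93.6 − 17.819 = 75.78 dB.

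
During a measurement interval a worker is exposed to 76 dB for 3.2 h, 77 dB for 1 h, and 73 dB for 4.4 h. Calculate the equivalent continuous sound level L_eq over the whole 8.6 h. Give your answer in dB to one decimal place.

74.9 dB

Weight each interval's intensity by its duration and average over T = 8.6 h:
Σ tᵢ·10^(Lᵢ/10) = 3.2·10^(76/10) + 1·10^(77/10) + 4.4·10^(73/10) = 2.653e+08.
L_eq = 10·log₁₀(2.653e+08/8.6) = 74.89 dB.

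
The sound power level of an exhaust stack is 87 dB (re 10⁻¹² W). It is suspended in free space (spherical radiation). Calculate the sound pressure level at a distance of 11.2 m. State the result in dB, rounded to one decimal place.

55.0 dB

The power spreads over a sphere of area 4π·r², so L_p = L_w − 10·log₁₀(4π·r²).
4π·r² = 1576 m², 10·log₁₀ of that is 31.976 dB.
L_p = 87 − 31.976 = 55.02 dB.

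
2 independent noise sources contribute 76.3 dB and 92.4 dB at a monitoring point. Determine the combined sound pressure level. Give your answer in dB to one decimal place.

Incoherent sources combine by intensity addition: L_total = 10·log₁₀(Σ 10^(L_i/10)).
Σ 10^(L/10) = 10^(76.3/10) + 10^(92.4/10) = 1.780e+09.
L_total = 10·log₁₀(1.780e+09) = 92.51 dB.

92.5 dB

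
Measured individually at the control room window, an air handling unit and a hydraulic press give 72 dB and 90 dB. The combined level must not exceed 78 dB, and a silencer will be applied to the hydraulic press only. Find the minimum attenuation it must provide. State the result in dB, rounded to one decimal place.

13.3 dB

The untreated sources together contribute 10^(72/10) = 1.585e+07, i.e. 72.00 dB.
The limit corresponds to 10^(78/10) = 6.310e+07; subtracting the fixed part leaves 4.725e+07 for the hydraulic press, i.e. 76.74 dB.
So the hydraulic press must be reduced from 90 to 76.74 dB: IL = 13.26 dB.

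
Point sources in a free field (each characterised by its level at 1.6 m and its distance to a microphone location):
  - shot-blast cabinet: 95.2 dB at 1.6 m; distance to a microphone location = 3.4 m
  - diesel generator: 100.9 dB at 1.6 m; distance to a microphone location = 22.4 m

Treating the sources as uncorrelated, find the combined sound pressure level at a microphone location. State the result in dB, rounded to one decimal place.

89.0 dB

Propagate each source to the receiver with L = L_ref − 20·log₁₀(r/r_ref), then add intensities.
shot-blast cabinet: 95.2 − 20·log₁₀(3.4/1.6) = 95.2 − 6.55 = 88.65 dB.
diesel generator: 100.9 − 20·log₁₀(22.4/1.6) = 100.9 − 22.92 = 77.98 dB.
Σ 10^(L/10) = 7.961e+08 → L_total = 10·log₁₀(7.961e+08) = 89.01 dB.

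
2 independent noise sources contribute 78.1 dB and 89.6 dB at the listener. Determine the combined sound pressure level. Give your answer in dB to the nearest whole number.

90 dB

For uncorrelated sources the intensities add, so convert each level to linear form, sum, and take 10·log₁₀ of the total.
Σ 10^(L/10) = 10^(78.1/10) + 10^(89.6/10) = 9.766e+08.
L_total = 10·log₁₀(9.766e+08) = 89.90 dB.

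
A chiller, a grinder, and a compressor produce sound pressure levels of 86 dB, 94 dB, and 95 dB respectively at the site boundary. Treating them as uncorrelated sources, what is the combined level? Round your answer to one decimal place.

Incoherent sources combine by intensity addition: L_total = 10·log₁₀(Σ 10^(L_i/10)).
Σ 10^(L/10) = 10^(86/10) + 10^(94/10) + 10^(95/10) = 6.072e+09.
L_total = 10·log₁₀(6.072e+09) = 97.83 dB.

97.8 dB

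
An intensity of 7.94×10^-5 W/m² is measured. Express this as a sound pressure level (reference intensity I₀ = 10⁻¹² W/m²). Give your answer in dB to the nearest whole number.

79 dB

Dividing by I₀ shifts the exponent by 12: I/I₀ = 7.94×10^7.
L = 10·(0.8998 + 7) = 79.00 dB.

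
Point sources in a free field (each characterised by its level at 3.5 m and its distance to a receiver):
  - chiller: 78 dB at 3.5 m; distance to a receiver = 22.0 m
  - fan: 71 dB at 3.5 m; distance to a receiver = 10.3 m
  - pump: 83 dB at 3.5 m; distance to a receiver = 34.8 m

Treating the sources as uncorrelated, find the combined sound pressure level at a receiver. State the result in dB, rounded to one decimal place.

Propagate each source to the receiver with L = L_ref − 20·log₁₀(r/r_ref), then add intensities.
chiller: 78 − 20·log₁₀(22.0/3.5) = 78 − 15.97 = 62.03 dB.
fan: 71 − 20·log₁₀(10.3/3.5) = 71 − 9.38 = 61.62 dB.
pump: 83 − 20·log₁₀(34.8/3.5) = 83 − 19.95 = 63.05 dB.
Σ 10^(L/10) = 5.069e+06 → L_total = 10·log₁₀(5.069e+06) = 67.05 dB.

67.0 dB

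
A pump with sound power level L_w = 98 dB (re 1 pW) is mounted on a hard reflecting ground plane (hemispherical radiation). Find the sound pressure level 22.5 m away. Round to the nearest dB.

The power spreads over a hemisphere of area 2π·r², so L_p = L_w − 10·log₁₀(2π·r²).
2π·r² = 3181 m², 10·log₁₀ of that is 35.025 dB.
L_p = 98 − 35.025 = 62.97 dB.

63 dB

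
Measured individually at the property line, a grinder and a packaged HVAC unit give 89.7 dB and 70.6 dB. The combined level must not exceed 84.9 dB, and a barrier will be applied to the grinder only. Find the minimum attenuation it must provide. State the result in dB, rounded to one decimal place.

5.0 dB

The untreated sources together contribute 10^(70.6/10) = 1.148e+07, i.e. 70.60 dB.
The limit corresponds to 10^(84.9/10) = 3.090e+08; subtracting the fixed part leaves 2.975e+08 for the grinder, i.e. 84.74 dB.
So the grinder must be reduced from 89.7 to 84.74 dB: IL = 4.96 dB.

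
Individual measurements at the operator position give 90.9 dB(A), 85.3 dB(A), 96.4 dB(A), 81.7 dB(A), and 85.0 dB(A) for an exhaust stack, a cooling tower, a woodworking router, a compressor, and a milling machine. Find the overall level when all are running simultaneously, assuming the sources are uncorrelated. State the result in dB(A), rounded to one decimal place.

98.1 dB(A)

For uncorrelated sources the intensities add, so convert each level to linear form, sum, and take 10·log₁₀ of the total.
Σ 10^(L/10) = 10^(90.9/10) + 10^(85.3/10) + 10^(96.4/10) + 10^(81.7/10) + 10^(85.0/10) = 6.398e+09.
L_total = 10·log₁₀(6.398e+09) = 98.06 dB(A).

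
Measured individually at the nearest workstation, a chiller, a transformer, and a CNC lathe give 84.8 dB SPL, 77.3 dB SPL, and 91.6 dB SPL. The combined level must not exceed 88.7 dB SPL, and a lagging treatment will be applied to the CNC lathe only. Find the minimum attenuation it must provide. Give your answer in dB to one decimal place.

5.7 dB

The untreated sources together contribute 10^(84.8/10) + 10^(77.3/10) = 3.557e+08, i.e. 85.51 dB SPL.
The limit corresponds to 10^(88.7/10) = 7.413e+08; subtracting the fixed part leaves 3.856e+08 for the CNC lathe, i.e. 85.86 dB SPL.
So the CNC lathe must be reduced from 91.6 to 85.86 dB SPL: IL = 5.74 dB.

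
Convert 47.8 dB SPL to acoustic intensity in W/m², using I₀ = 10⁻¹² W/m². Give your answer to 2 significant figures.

6.0e-08 W/m²

I/I₀ = 10^(47.8/10) = 6.026e+04, so I = 6.026e+04 × 10⁻¹² W/m².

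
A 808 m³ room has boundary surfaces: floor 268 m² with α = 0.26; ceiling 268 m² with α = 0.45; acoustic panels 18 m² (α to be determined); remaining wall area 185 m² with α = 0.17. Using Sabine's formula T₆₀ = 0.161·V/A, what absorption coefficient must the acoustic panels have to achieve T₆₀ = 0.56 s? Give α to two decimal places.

0.59

Required total absorption A = 0.161·808/0.56 = 232.30 m².
Absorption from the other surfaces = 268·0.26 + 268·0.45 + 185·0.17 = 221.73 m², so the acoustic panels must supply 10.57 m² over 18 m².
α = 10.57/18 = 0.587.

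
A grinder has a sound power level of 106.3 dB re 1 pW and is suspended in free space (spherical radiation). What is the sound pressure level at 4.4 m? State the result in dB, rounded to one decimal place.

82.4 dB

The power spreads over a sphere of area 4π·r², so L_p = L_w − 10·log₁₀(4π·r²).
4π·r² = 243.3 m², 10·log₁₀ of that is 23.861 dB.
L_p = 106.3 − 23.861 = 82.44 dB.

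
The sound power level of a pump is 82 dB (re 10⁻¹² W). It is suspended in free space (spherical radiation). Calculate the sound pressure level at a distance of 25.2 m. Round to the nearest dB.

43 dB

The power spreads over a sphere of area 4π·r², so L_p = L_w − 10·log₁₀(4π·r²).
4π·r² = 7980 m², 10·log₁₀ of that is 39.020 dB.
L_p = 82 − 39.020 = 42.98 dB.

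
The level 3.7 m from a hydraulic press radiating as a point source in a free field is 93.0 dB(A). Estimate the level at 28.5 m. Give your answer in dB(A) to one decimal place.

Spherical spreading from a point source gives a 20·log₁₀(r₂/r₁) drop.
L₂ = 93.0 − 20·log₁₀(28.5/3.7) = 93.0 − 17.733 = 75.27 dB(A).

75.3 dB(A)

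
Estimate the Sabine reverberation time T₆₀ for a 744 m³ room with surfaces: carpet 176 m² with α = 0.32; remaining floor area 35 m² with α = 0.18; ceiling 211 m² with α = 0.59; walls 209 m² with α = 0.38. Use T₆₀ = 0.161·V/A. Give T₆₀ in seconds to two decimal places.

0.45 s

Summing Sᵢαᵢ: 176·0.32 + 35·0.18 + 211·0.59 + 209·0.38 = 266.53 m².
T₆₀ = 0.161 × 744 / 266.53 = 0.449 s.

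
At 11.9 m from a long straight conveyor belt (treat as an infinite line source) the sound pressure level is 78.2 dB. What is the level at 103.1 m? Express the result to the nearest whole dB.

For a line source, L₂ = L₁ − 10·log₁₀(r₂/r₁).
L₂ = 78.2 − 10·log₁₀(103.1/11.9) = 78.2 − 9.377 = 68.82 dB.

69 dB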